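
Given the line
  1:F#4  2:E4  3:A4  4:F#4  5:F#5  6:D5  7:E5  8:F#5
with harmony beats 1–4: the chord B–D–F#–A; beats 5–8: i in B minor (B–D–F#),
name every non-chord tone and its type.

E4 (beat 2) — escape tone; E5 (beat 7) — passing tone.

The harmony at that moment is B minor seventh chord (B, D, F#, A); E4 is not a chord tone.
It is approached by step down from F#4 and left by leap up to A4.
Step in, leap out — an escape tone.
The harmony at that moment is B minor triad (B, D, F#); E5 is not a chord tone.
It is approached by step up from D5 and left by step up to F#5.
Step in, step out in the same direction — a passing tone.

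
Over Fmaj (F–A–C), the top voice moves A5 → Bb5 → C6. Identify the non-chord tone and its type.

The harmony at that moment is F major triad (F, A, C); Bb5 is not a chord tone.
It is approached by step up from A5 and left by step up to C6.
Step in, step out in the same direction — a passing tone.

Bb5 is a passing tone.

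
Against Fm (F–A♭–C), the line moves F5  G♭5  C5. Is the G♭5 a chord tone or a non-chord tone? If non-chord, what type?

The harmony at that moment is F minor triad (F, A♭, C); G♭5 is not a chord tone.
It is approached by step up from F5 and left by leap down to C5.
Step in, leap out — an escape tone.

Non-chord tone — an escape tone.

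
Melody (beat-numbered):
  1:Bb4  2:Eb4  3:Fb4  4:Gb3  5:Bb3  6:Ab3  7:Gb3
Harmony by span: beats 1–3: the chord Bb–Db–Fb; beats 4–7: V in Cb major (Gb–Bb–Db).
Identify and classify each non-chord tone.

Eb4 (beat 2) — appoggiatura; Ab3 (beat 6) — passing tone.

The harmony at that moment is Bb diminished triad (Bb, Db, Fb); Eb4 is not a chord tone.
It is approached by leap down from Bb4 and left by step up to Fb4.
Leap in, step out — an appoggiatura.
The harmony at that moment is Gb major triad (Gb, Bb, Db); Ab3 is not a chord tone.
It is approached by step down from Bb3 and left by step down to Gb3.
Step in, step out in the same direction — a passing tone.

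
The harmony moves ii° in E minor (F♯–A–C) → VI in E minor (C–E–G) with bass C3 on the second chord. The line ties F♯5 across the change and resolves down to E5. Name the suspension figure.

At the second chord the bass is C3. The suspended F♯5 lies a fourth above the bass; after resolving down by step to E5, the interval above the bass becomes a third.
Suspension figures are named by those two intervals: 4–3.

4–3 suspension.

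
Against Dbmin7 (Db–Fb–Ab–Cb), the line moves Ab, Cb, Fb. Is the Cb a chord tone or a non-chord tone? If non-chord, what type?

Chord tone (the seventh of Db minor seventh chord).

Db minor seventh chord contains Db, Fb, Ab, Cb; Cb is the seventh, so it is a chord tone.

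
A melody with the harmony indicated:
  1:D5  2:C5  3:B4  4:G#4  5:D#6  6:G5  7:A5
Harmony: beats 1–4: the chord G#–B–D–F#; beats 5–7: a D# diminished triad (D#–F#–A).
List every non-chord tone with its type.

C5 (beat 2) — passing tone; G5 (beat 6) — appoggiatura.

The harmony at that moment is G# half-diminished seventh chord (G#, B, D, F#); C5 is not a chord tone.
It is approached by step down from D5 and left by step down to B4.
Step in, step out in the same direction — a passing tone.
The harmony at that moment is D# diminished triad (D#, F#, A); G5 is not a chord tone.
It is approached by leap down from D#6 and left by step up to A5.
Leap in, step out — an appoggiatura.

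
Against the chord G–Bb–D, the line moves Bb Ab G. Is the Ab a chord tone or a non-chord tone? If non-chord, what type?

The harmony at that moment is G minor triad (G, Bb, D); Ab is not a chord tone.
It is approached by step down from Bb and left by step down to G.
Step in, step out in the same direction — a passing tone.

Non-chord tone — a passing tone.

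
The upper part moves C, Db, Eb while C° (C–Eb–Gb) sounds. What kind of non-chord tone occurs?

The harmony at that moment is C diminished triad (C, Eb, Gb); Db is not a chord tone.
It is approached by step up from C and left by step up to Eb.
Step in, step out in the same direction — a passing tone.

Db is a passing tone.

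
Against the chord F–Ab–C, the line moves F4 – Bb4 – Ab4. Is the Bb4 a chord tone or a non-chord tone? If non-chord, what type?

The harmony at that moment is F minor triad (F, Ab, C); Bb4 is not a chord tone.
It is approached by leap up from F4 and left by step down to Ab4.
Leap in, step out — an appoggiatura.

Non-chord tone — an appoggiatura.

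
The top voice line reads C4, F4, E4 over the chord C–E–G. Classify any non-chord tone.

F4 is an appoggiatura.

The harmony at that moment is C major triad (C, E, G); F4 is not a chord tone.
It is approached by leap up from C4 and left by step down to E4.
Leap in, step out — an appoggiatura.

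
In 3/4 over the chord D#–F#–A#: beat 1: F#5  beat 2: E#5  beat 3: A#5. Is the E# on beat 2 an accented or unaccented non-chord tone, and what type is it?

Unaccented escape tone.

The harmony at that moment is D# minor triad (D#, F#, A#); E#5 is not a chord tone.
It is approached by step down from F#5 and left by leap up to A#5.
Step in, leap out — an escape tone.
It falls on a weak beat, so it is unaccented.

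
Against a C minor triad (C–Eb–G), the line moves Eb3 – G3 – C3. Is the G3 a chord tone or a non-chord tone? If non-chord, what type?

C minor triad contains C, Eb, G; G is the fifth, so it is a chord tone.

Chord tone (the fifth of C minor triad).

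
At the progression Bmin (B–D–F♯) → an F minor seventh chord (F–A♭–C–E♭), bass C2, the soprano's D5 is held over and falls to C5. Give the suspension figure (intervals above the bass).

9–8 suspension.

At the second chord the bass is C2. The suspended D5 lies a ninth above the bass; after resolving down by step to C5, the interval above the bass becomes an octave.
Suspension figures are named by those two intervals: 9–8.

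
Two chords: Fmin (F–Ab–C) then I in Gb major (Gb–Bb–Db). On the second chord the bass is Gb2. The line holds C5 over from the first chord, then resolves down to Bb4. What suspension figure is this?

At the second chord the bass is Gb2. The suspended C5 lies a fourth above the bass; after resolving down by step to Bb4, the interval above the bass becomes a third.
Suspension figures are named by those two intervals: 4–3.

4–3 suspension.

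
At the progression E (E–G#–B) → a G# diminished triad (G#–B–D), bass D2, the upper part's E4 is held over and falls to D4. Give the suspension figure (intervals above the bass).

At the second chord the bass is D2. The suspended E4 lies a ninth above the bass; after resolving down by step to D4, the interval above the bass becomes an octave.
Suspension figures are named by those two intervals: 9–8.

9–8 suspension.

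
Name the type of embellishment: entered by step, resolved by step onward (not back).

Passing tone.

Approach: by step. Departure: by step, continuing in the same direction.
Stepwise on both sides with no change of direction means the note fills in the space between two different chord tones — a passing tone. (Had it turned back to its starting note it would be a neighbor tone instead.)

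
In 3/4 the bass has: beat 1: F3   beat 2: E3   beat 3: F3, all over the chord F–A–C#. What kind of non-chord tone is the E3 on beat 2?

Lower neighbor tone.

The harmony at that moment is F augmented triad (F, A, C#); E3 is not a chord tone.
It is approached by step down from F3 and left by step up to F3.
Step away and step back to the same note — a neighbor tone (lower neighbor).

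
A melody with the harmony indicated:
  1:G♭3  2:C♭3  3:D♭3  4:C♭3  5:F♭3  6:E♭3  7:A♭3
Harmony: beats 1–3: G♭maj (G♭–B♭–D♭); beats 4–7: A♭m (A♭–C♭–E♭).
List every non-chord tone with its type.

The harmony at that moment is G♭ major triad (G♭, B♭, D♭); C♭3 is not a chord tone.
It is approached by leap down from G♭3 and left by step up to D♭3.
Leap in, step out — an appoggiatura.
The harmony at that moment is A♭ minor triad (A♭, C♭, E♭); F♭3 is not a chord tone.
It is approached by leap up from C♭3 and left by step down to E♭3.
Leap in, step out — an appoggiatura.

C♭3 (beat 2) — appoggiatura; F♭3 (beat 5) — appoggiatura.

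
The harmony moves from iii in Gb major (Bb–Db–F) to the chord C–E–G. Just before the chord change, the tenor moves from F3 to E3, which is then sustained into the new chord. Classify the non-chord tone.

The harmony at that moment is Bb minor triad (Bb, Db, F); E3 is not a chord tone.
It is approached by step down from F3 and then sustained as the same pitch into the next harmony.
Arriving early and becoming a chord tone when the harmony changes — an anticipation.

E3 is an anticipation.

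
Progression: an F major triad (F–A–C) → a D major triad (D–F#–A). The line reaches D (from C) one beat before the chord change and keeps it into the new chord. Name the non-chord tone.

D is an anticipation.

The harmony at that moment is F major triad (F, A, C); D is not a chord tone.
It is approached by step up from C and then sustained as the same pitch into the next harmony.
Arriving early and becoming a chord tone when the harmony changes — an anticipation.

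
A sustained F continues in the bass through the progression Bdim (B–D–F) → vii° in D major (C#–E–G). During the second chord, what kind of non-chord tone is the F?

Pedal tone (pedal point).

The harmony at that moment is C# diminished triad (C#, E, G); F is not a chord tone.
It is held over (the same pitch as the preceding F) and then sustained as the same pitch into the next harmony.
Sustained through a change of harmony — a pedal tone.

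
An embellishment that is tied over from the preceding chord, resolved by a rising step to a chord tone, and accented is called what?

Approach: by preparation — the pitch is first a chord tone, then held (tied or repeated) while the harmony changes under it. Departure: up by step. Metric position: strong.
A prepared dissonance that resolves upward by step — a retardation. (The same figure resolving downward would be a suspension.)

Retardation.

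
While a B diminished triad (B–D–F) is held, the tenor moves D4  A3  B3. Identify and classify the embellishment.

The harmony at that moment is B diminished triad (B, D, F); A3 is not a chord tone.
It is approached by leap down from D4 and left by step up to B3.
Leap in, step out — an appoggiatura.

A3 is an appoggiatura.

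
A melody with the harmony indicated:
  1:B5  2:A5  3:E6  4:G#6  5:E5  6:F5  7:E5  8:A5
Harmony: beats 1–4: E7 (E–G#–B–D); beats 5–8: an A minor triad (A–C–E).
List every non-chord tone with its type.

A5 (beat 2) — escape tone; F5 (beat 6) — neighbor tone.

The harmony at that moment is E dominant seventh chord (E, G#, B, D); A5 is not a chord tone.
It is approached by step down from B5 and left by leap up to E6.
Step in, leap out — an escape tone.
The harmony at that moment is A minor triad (A, C, E); F5 is not a chord tone.
It is approached by step up from E5 and left by step down to E5.
Step away and step back to the same note — a neighbor tone (upper neighbor).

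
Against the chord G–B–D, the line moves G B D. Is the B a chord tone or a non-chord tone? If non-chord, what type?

Chord tone (the third of G major triad).

G major triad contains G, B, D; B is the third, so it is a chord tone.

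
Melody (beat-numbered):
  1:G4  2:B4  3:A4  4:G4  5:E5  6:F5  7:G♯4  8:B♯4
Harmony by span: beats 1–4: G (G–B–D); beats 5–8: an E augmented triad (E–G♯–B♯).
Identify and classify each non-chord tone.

The harmony at that moment is G major triad (G, B, D); A4 is not a chord tone.
It is approached by step down from B4 and left by step down to G4.
Step in, step out in the same direction — a passing tone.
The harmony at that moment is E augmented triad (E, G♯, B♯); F5 is not a chord tone.
It is approached by step up from E5 and left by leap down to G♯4.
Step in, leap out — an escape tone.

A4 (beat 3) — passing tone; F5 (beat 6) — escape tone.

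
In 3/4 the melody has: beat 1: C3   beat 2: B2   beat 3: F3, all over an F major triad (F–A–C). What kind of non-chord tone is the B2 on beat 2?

The harmony at that moment is F major triad (F, A, C); B2 is not a chord tone.
It is approached by step down from C3 and left by leap up to F3.
Step in, leap out, on a weak beat — an escape tone.

Escape tone.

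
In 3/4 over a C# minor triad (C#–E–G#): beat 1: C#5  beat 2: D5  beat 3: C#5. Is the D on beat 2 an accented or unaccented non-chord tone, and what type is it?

Unaccented neighbor tone.

The harmony at that moment is C# minor triad (C#, E, G#); D5 is not a chord tone.
It is approached by step up from C#5 and left by step down to C#5.
Step away and step back to the same note — a neighbor tone (upper neighbor).
It falls on a weak beat, so it is unaccented.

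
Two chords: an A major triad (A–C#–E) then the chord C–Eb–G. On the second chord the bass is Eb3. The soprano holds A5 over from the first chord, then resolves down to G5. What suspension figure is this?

4–3 suspension.

At the second chord the bass is Eb3. The suspended A5 lies a fourth above the bass; after resolving down by step to G5, the interval above the bass becomes a third.
Suspension figures are named by those two intervals: 4–3.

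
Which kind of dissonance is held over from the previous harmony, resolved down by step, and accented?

Suspension.

Approach: by preparation — the pitch is first a chord tone, then held (tied or repeated) while the harmony changes under it. Departure: down by step. Metric position: strong.
A prepared dissonance that resolves downward by step — a suspension. (The same figure resolving upward would be a retardation.)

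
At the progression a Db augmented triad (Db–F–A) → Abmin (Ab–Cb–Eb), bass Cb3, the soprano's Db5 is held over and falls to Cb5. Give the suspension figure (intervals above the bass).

At the second chord the bass is Cb3. The suspended Db5 lies a ninth above the bass; after resolving down by step to Cb5, the interval above the bass becomes an octave.
Suspension figures are named by those two intervals: 9–8.

9–8 suspension.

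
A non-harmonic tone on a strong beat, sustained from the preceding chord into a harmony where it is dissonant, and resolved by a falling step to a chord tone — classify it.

Suspension.

Approach: by preparation — the pitch is first a chord tone, then held (tied or repeated) while the harmony changes under it. Departure: down by step. Metric position: strong.
A prepared dissonance that resolves downward by step — a suspension. (The same figure resolving upward would be a retardation.)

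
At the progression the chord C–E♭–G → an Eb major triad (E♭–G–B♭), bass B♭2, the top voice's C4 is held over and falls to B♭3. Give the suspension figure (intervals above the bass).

At the second chord the bass is B♭2. The suspended C4 lies a ninth above the bass; after resolving down by step to B♭3, the interval above the bass becomes an octave.
Suspension figures are named by those two intervals: 9–8.

9–8 suspension.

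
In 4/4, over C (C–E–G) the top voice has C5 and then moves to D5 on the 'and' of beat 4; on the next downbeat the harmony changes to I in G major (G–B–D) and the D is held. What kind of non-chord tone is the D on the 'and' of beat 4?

The harmony at that moment is C major triad (C, E, G); D5 is not a chord tone.
It is approached by step up from C5 and then sustained as the same pitch into the next harmony.
Arriving early and becoming a chord tone when the harmony changes — an anticipation.

Anticipation.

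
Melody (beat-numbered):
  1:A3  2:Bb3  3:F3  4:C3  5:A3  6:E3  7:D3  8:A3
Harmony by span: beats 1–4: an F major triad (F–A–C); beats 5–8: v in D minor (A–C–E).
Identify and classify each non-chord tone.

Bb3 (beat 2) — escape tone; D3 (beat 7) — escape tone.

The harmony at that moment is F major triad (F, A, C); Bb3 is not a chord tone.
It is approached by step up from A3 and left by leap down to F3.
Step in, leap out — an escape tone.
The harmony at that moment is A minor triad (A, C, E); D3 is not a chord tone.
It is approached by step down from E3 and left by leap up to A3.
Step in, leap out — an escape tone.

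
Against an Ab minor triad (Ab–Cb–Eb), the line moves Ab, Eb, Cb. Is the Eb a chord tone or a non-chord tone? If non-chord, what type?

Chord tone (the fifth of Ab minor triad).

Ab minor triad contains Ab, Cb, Eb; Eb is the fifth, so it is a chord tone.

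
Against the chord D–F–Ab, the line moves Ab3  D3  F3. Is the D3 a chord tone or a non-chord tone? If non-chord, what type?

Chord tone (the root of D diminished triad).

D diminished triad contains D, F, Ab; D is the root, so it is a chord tone.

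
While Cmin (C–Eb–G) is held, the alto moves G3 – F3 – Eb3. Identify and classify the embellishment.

The harmony at that moment is C minor triad (C, Eb, G); F3 is not a chord tone.
It is approached by step down from G3 and left by step down to Eb3.
Step in, step out in the same direction — a passing tone.

F3 is a passing tone.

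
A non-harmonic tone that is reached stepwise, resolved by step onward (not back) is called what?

Approach: by step. Departure: by step, continuing in the same direction.
Stepwise on both sides with no change of direction means the note fills in the space between two different chord tones — a passing tone. (Had it turned back to its starting note it would be a neighbor tone instead.)

Passing tone.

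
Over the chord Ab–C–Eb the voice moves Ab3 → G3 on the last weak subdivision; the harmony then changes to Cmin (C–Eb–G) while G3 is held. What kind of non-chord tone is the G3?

G3 is an anticipation.

The harmony at that moment is Ab major triad (Ab, C, Eb); G3 is not a chord tone.
It is approached by step down from Ab3 and then sustained as the same pitch into the next harmony.
Arriving early and becoming a chord tone when the harmony changes — an anticipation.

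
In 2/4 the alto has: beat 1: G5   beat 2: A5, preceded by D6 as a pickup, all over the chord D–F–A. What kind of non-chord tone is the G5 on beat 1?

Appoggiatura.

The harmony at that moment is D minor triad (D, F, A); G5 is not a chord tone.
It is approached by leap down from D6 and left by step up to A5.
Leap in, step out, metrically accented — an appoggiatura.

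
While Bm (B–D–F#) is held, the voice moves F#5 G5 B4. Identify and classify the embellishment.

G5 is an escape tone.

The harmony at that moment is B minor triad (B, D, F#); G5 is not a chord tone.
It is approached by step up from F#5 and left by leap down to B4.
Step in, leap out — an escape tone.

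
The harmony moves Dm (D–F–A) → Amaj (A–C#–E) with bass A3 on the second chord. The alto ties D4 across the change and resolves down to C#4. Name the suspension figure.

4–3 suspension.

At the second chord the bass is A3. The suspended D4 lies a fourth above the bass; after resolving down by step to C#4, the interval above the bass becomes a third.
Suspension figures are named by those two intervals: 4–3.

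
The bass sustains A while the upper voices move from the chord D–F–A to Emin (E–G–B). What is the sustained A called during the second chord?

The harmony at that moment is E minor triad (E, G, B); A is not a chord tone.
It is held over (the same pitch as the preceding A) and then sustained as the same pitch into the next harmony.
Sustained through a change of harmony — a pedal tone.

Pedal tone (pedal point).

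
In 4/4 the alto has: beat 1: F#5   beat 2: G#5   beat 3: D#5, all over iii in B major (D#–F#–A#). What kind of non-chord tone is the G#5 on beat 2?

Escape tone.

The harmony at that moment is D# minor triad (D#, F#, A#); G#5 is not a chord tone.
It is approached by step up from F#5 and left by leap down to D#5.
Step in, leap out, on a weak beat — an escape tone.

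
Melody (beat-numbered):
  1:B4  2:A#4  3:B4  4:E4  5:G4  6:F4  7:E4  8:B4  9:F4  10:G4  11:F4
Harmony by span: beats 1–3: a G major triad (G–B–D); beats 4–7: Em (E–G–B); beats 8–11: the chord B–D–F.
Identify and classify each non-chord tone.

The harmony at that moment is G major triad (G, B, D); A#4 is not a chord tone.
It is approached by step down from B4 and left by step up to B4.
Step away and step back to the same note — a neighbor tone (lower neighbor).
The harmony at that moment is E minor triad (E, G, B); F4 is not a chord tone.
It is approached by step down from G4 and left by step down to E4.
Step in, step out in the same direction — a passing tone.
The harmony at that moment is B diminished triad (B, D, F); G4 is not a chord tone.
It is approached by step up from F4 and left by step down to F4.
Step away and step back to the same note — a neighbor tone (upper neighbor).

A#4 (beat 2) — neighbor tone; F4 (beat 6) — passing tone; G4 (beat 10) — neighbor tone.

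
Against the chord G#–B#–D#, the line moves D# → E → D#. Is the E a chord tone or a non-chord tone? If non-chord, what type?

The harmony at that moment is G# major triad (G#, B#, D#); E is not a chord tone.
It is approached by step up from D# and left by step down to D#.
Step away and step back to the same note — a neighbor tone (upper neighbor).

Non-chord tone — a neighbor tone.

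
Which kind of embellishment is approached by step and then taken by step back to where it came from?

Neighbor tone.

Approach: by step. Departure: by step in the opposite direction, back to the starting pitch.
Stepwise on both sides but reversing to return to the same chord tone — a neighbor tone. (Had it continued onward in the same direction it would be a passing tone instead.)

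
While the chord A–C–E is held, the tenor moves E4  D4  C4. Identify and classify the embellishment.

The harmony at that moment is A minor triad (A, C, E); D4 is not a chord tone.
It is approached by step down from E4 and left by step down to C4.
Step in, step out in the same direction — a passing tone.

D4 is a passing tone.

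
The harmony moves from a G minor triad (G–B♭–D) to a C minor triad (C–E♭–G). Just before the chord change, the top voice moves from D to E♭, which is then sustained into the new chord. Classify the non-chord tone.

The harmony at that moment is G minor triad (G, B♭, D); E♭ is not a chord tone.
It is approached by step up from D and then sustained as the same pitch into the next harmony.
Arriving early and becoming a chord tone when the harmony changes — an anticipation.

E♭ is an anticipation.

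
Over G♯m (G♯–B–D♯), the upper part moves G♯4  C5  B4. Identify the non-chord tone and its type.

The harmony at that moment is G♯ minor triad (G♯, B, D♯); C5 is not a chord tone.
It is approached by leap up from G♯4 and left by step down to B4.
Leap in, step out — an appoggiatura.

C5 is an appoggiatura.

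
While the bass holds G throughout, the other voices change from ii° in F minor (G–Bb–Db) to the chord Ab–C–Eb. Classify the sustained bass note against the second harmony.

Pedal tone (pedal point).

The harmony at that moment is Ab major triad (Ab, C, Eb); G is not a chord tone.
It is held over (the same pitch as the preceding G) and then sustained as the same pitch into the next harmony.
Sustained through a change of harmony — a pedal tone.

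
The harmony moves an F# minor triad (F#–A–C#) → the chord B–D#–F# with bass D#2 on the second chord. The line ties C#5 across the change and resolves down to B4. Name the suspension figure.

At the second chord the bass is D#2. The suspended C#5 lies a seventh above the bass; after resolving down by step to B4, the interval above the bass becomes a sixth.
Suspension figures are named by those two intervals: 7–6.

7–6 suspension.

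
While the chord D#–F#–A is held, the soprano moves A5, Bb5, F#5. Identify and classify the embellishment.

The harmony at that moment is D# diminished triad (D#, F#, A); Bb5 is not a chord tone.
It is approached by step up from A5 and left by leap down to F#5.
Step in, leap out — an escape tone.

Bb5 is an escape tone.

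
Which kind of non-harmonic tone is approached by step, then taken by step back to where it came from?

Approach: by step. Departure: by step in the opposite direction, back to the starting pitch.
Stepwise on both sides but reversing to return to the same chord tone — a neighbor tone. (Had it continued onward in the same direction it would be a passing tone instead.)

Neighbor tone.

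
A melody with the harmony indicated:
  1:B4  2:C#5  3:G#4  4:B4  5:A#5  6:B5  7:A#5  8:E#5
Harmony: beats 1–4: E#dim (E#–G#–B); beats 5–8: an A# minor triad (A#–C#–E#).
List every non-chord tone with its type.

The harmony at that moment is E# diminished triad (E#, G#, B); C#5 is not a chord tone.
It is approached by step up from B4 and left by leap down to G#4.
Step in, leap out — an escape tone.
The harmony at that moment is A# minor triad (A#, C#, E#); B5 is not a chord tone.
It is approached by step up from A#5 and left by step down to A#5.
Step away and step back to the same note — a neighbor tone (upper neighbor).

C#5 (beat 2) — escape tone; B5 (beat 6) — neighbor tone.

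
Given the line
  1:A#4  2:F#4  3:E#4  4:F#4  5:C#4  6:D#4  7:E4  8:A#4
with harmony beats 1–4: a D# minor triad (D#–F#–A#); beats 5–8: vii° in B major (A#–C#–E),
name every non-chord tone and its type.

The harmony at that moment is D# minor triad (D#, F#, A#); E#4 is not a chord tone.
It is approached by step down from F#4 and left by step up to F#4.
Step away and step back to the same note — a neighbor tone (lower neighbor).
The harmony at that moment is A# diminished triad (A#, C#, E); D#4 is not a chord tone.
It is approached by step up from C#4 and left by step up to E4.
Step in, step out in the same direction — a passing tone.

E#4 (beat 3) — neighbor tone; D#4 (beat 6) — passing tone.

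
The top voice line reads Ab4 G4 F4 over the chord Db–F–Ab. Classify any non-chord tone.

G4 is a passing tone.

The harmony at that moment is Db major triad (Db, F, Ab); G4 is not a chord tone.
It is approached by step down from Ab4 and left by step down to F4.
Step in, step out in the same direction — a passing tone.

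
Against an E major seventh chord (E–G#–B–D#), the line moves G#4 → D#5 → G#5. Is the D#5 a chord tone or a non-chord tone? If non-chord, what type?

E major seventh chord contains E, G#, B, D#; D# is the seventh, so it is a chord tone.

Chord tone (the seventh of E major seventh chord).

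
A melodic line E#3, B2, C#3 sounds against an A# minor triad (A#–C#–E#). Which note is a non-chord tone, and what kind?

B2 is an appoggiatura.

The harmony at that moment is A# minor triad (A#, C#, E#); B2 is not a chord tone.
It is approached by leap down from E#3 and left by step up to C#3.
Leap in, step out — an appoggiatura.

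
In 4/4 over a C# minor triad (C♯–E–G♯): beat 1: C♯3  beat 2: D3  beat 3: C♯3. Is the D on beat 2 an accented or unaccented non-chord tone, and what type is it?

Unaccented neighbor tone.

The harmony at that moment is C♯ minor triad (C♯, E, G♯); D3 is not a chord tone.
It is approached by step up from C♯3 and left by step down to C♯3.
Step away and step back to the same note — a neighbor tone (upper neighbor).
It falls on a weak beat, so it is unaccented.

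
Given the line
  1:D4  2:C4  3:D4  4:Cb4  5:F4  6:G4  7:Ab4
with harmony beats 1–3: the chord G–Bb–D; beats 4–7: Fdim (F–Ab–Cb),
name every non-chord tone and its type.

The harmony at that moment is G minor triad (G, Bb, D); C4 is not a chord tone.
It is approached by step down from D4 and left by step up to D4.
Step away and step back to the same note — a neighbor tone (lower neighbor).
The harmony at that moment is F diminished triad (F, Ab, Cb); G4 is not a chord tone.
It is approached by step up from F4 and left by step up to Ab4.
Step in, step out in the same direction — a passing tone.

C4 (beat 2) — neighbor tone; G4 (beat 6) — passing tone.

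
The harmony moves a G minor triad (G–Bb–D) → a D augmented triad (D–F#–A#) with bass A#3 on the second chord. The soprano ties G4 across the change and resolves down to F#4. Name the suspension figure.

7–6 suspension.

At the second chord the bass is A#3. The suspended G4 lies a seventh above the bass; after resolving down by step to F#4, the interval above the bass becomes a sixth.
Suspension figures are named by those two intervals: 7–6.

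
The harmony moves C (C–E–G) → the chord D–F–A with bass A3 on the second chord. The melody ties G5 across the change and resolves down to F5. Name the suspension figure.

7–6 suspension.

At the second chord the bass is A3. The suspended G5 lies a seventh above the bass; after resolving down by step to F5, the interval above the bass becomes a sixth.
Suspension figures are named by those two intervals: 7–6.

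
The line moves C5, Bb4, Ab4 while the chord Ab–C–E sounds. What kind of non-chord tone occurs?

The harmony at that moment is Ab augmented triad (Ab, C, E); Bb4 is not a chord tone.
It is approached by step down from C5 and left by step down to Ab4.
Step in, step out in the same direction — a passing tone.

Bb4 is a passing tone.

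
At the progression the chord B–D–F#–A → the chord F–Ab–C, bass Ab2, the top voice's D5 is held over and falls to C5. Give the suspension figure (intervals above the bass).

At the second chord the bass is Ab2. The suspended D5 lies a fourth above the bass; after resolving down by step to C5, the interval above the bass becomes a third.
Suspension figures are named by those two intervals: 4–3.

4–3 suspension.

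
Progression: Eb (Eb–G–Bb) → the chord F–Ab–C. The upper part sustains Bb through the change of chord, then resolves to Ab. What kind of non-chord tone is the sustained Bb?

Bb is a suspension.

The harmony at that moment is F minor triad (F, Ab, C); Bb is not a chord tone.
It is held over (the same pitch as the preceding Bb) and left by step down to Ab.
Held over from the previous chord and resolving down by step — a suspension.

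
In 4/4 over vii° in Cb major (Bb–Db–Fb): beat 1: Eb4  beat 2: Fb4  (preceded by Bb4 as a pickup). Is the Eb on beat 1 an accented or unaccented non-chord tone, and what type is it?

The harmony at that moment is Bb diminished triad (Bb, Db, Fb); Eb4 is not a chord tone.
It is approached by leap down from Bb4 and left by step up to Fb4.
Leap in, step out — an appoggiatura.
It falls on the downbeat, so it is accented.

Accented appoggiatura.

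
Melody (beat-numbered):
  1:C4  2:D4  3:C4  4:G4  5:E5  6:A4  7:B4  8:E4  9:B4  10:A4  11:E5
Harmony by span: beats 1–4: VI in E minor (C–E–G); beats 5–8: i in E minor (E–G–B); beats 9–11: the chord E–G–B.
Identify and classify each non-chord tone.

D4 (beat 2) — neighbor tone; A4 (beat 6) — appoggiatura; A4 (beat 10) — escape tone.

The harmony at that moment is C major triad (C, E, G); D4 is not a chord tone.
It is approached by step up from C4 and left by step down to C4.
Step away and step back to the same note — a neighbor tone (upper neighbor).
The harmony at that moment is E minor triad (E, G, B); A4 is not a chord tone.
It is approached by leap down from E5 and left by step up to B4.
Leap in, step out — an appoggiatura.
The harmony at that moment is E minor triad (E, G, B); A4 is not a chord tone.
It is approached by step down from B4 and left by leap up to E5.
Step in, leap out — an escape tone.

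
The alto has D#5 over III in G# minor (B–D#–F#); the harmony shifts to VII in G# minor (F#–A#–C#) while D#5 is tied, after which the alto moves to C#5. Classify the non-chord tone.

The harmony at that moment is F# major triad (F#, A#, C#); D#5 is not a chord tone.
It is held over (the same pitch as the preceding D#5) and left by step down to C#5.
Held over from the previous chord and resolving down by step — a suspension.

D#5 is a suspension.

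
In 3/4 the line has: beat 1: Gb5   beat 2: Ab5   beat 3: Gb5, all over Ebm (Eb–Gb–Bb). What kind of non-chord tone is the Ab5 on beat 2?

Upper neighbor tone.

The harmony at that moment is Eb minor triad (Eb, Gb, Bb); Ab5 is not a chord tone.
It is approached by step up from Gb5 and left by step down to Gb5.
Step away and step back to the same note — a neighbor tone (upper neighbor).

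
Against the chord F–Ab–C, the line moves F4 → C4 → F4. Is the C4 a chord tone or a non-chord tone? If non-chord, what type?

F minor triad contains F, Ab, C; C is the fifth, so it is a chord tone.

Chord tone (the fifth of F minor triad).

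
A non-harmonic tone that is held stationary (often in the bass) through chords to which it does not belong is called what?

Approach: none. Departure: none — a single pitch is sustained while the chords change around it, passing through harmonies that do not contain it.
No melodic motion at all; the dissonance is created entirely by the moving harmonies against the stationary note — a pedal tone (pedal point).

Pedal tone.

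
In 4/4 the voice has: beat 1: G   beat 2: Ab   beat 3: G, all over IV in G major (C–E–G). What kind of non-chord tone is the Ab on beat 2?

Upper neighbor tone.

The harmony at that moment is C major triad (C, E, G); Ab is not a chord tone.
It is approached by step up from G and left by step down to G.
Step away and step back to the same note — a neighbor tone (upper neighbor).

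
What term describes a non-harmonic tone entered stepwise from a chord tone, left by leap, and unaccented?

Escape tone.

Approach: by step. Departure: by leap. Metric position: weak.
Step in, leap out, from a weak position — an escape tone (échappée). (It is the mirror image of the appoggiatura, which leaps in and steps out on a strong beat.)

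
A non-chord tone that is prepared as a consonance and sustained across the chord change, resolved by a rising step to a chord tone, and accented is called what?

Approach: by preparation — the pitch is first a chord tone, then held (tied or repeated) while the harmony changes under it. Departure: up by step. Metric position: strong.
A prepared dissonance that resolves upward by step — a retardation. (The same figure resolving downward would be a suspension.)

Retardation.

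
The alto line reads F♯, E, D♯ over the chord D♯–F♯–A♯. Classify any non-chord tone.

The harmony at that moment is D♯ minor triad (D♯, F♯, A♯); E is not a chord tone.
It is approached by step down from F♯ and left by step down to D♯.
Step in, step out in the same direction — a passing tone.

E is a passing tone.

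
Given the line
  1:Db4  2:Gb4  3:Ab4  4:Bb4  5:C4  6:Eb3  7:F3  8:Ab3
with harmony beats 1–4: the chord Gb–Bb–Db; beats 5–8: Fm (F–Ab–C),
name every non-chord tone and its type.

Ab4 (beat 3) — passing tone; Eb3 (beat 6) — appoggiatura.

The harmony at that moment is Gb major triad (Gb, Bb, Db); Ab4 is not a chord tone.
It is approached by step up from Gb4 and left by step up to Bb4.
Step in, step out in the same direction — a passing tone.
The harmony at that moment is F minor triad (F, Ab, C); Eb3 is not a chord tone.
It is approached by leap down from C4 and left by step up to F3.
Leap in, step out — an appoggiatura.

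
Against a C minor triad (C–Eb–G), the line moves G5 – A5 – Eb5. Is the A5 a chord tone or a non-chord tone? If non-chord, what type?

The harmony at that moment is C minor triad (C, Eb, G); A5 is not a chord tone.
It is approached by step up from G5 and left by leap down to Eb5.
Step in, leap out — an escape tone.

Non-chord tone — an escape tone.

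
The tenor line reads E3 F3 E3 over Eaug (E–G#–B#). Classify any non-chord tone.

The harmony at that moment is E augmented triad (E, G#, B#); F3 is not a chord tone.
It is approached by step up from E3 and left by step down to E3.
Step away and step back to the same note — a neighbor tone (upper neighbor).

F3 is a neighbor tone.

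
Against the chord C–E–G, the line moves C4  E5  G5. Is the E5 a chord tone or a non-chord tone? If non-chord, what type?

Chord tone (the third of C major triad).

C major triad contains C, E, G; E is the third, so it is a chord tone.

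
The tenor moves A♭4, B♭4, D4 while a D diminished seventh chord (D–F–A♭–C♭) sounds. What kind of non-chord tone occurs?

B♭4 is an escape tone.

The harmony at that moment is D diminished seventh chord (D, F, A♭, C♭); B♭4 is not a chord tone.
It is approached by step up from A♭4 and left by leap down to D4.
Step in, leap out — an escape tone.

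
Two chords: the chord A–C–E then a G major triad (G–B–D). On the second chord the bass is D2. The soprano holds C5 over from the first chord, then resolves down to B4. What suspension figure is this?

At the second chord the bass is D2. The suspended C5 lies a seventh above the bass; after resolving down by step to B4, the interval above the bass becomes a sixth.
Suspension figures are named by those two intervals: 7–6.

7–6 suspension.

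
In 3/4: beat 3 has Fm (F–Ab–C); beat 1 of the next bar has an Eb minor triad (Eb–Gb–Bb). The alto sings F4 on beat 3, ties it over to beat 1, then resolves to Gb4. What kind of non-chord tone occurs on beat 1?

The harmony at that moment is Eb minor triad (Eb, Gb, Bb); F4 is not a chord tone.
It is held over (the same pitch as the preceding F4) and left by step up to Gb4.
Held over from the previous chord and resolving up by step — a retardation.

Retardation.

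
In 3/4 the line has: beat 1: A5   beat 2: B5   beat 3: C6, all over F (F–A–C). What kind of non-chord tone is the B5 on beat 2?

Passing tone.

The harmony at that moment is F major triad (F, A, C); B5 is not a chord tone.
It is approached by step up from A5 and left by step up to C6.
Step in, step out in the same direction — a passing tone.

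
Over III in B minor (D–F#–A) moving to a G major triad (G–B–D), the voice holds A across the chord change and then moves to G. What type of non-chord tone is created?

The harmony at that moment is G major triad (G, B, D); A is not a chord tone.
It is held over (the same pitch as the preceding A) and left by step down to G.
Held over from the previous chord and resolving down by step — a suspension.

A is a suspension.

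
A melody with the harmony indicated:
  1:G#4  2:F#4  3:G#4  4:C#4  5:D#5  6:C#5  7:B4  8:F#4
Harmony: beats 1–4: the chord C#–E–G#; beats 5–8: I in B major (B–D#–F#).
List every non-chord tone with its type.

F#4 (beat 2) — neighbor tone; C#5 (beat 6) — passing tone.

The harmony at that moment is C# minor triad (C#, E, G#); F#4 is not a chord tone.
It is approached by step down from G#4 and left by step up to G#4.
Step away and step back to the same note — a neighbor tone (lower neighbor).
The harmony at that moment is B major triad (B, D#, F#); C#5 is not a chord tone.
It is approached by step down from D#5 and left by step down to B4.
Step in, step out in the same direction — a passing tone.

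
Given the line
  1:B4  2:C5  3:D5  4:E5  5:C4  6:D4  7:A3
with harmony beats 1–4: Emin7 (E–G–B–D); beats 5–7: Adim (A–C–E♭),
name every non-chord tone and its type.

C5 (beat 2) — passing tone; D4 (beat 6) — escape tone.

The harmony at that moment is E minor seventh chord (E, G, B, D); C5 is not a chord tone.
It is approached by step up from B4 and left by step up to D5.
Step in, step out in the same direction — a passing tone.
The harmony at that moment is A diminished triad (A, C, E♭); D4 is not a chord tone.
It is approached by step up from C4 and left by leap down to A3.
Step in, leap out — an escape tone.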